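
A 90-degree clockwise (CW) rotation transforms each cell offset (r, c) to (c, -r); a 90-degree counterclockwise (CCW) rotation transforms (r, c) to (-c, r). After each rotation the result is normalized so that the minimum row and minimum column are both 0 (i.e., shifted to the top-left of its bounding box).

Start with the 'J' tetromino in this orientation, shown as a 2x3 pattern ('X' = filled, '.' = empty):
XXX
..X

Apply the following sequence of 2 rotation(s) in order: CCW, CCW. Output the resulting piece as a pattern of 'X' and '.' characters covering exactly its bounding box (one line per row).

Start:
XXX
..X
After rotation 1 (CCW):
XX
X.
X.
After rotation 2 (CCW):
X..
XXX

Answer: X..
XXX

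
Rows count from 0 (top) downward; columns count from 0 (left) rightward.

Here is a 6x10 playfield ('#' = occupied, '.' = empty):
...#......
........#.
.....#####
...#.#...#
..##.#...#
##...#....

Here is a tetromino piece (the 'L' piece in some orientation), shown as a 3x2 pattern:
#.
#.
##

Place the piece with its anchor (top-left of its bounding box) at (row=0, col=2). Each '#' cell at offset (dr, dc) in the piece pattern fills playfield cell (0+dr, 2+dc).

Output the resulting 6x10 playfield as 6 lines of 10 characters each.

Fill (0+0,2+0) = (0,2)
Fill (0+1,2+0) = (1,2)
Fill (0+2,2+0) = (2,2)
Fill (0+2,2+1) = (2,3)

Answer: ..##......
..#.....#.
..##.#####
...#.#...#
..##.#...#
##...#....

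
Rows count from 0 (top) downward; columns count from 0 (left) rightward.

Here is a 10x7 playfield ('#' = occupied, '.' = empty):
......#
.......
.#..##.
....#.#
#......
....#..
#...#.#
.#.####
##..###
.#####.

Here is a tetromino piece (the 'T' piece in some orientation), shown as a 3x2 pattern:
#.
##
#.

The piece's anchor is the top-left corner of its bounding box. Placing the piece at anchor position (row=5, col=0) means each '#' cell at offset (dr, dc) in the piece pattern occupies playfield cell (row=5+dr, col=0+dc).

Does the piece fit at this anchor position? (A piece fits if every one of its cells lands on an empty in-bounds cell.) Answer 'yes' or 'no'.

Answer: no

Derivation:
Check each piece cell at anchor (5, 0):
  offset (0,0) -> (5,0): empty -> OK
  offset (1,0) -> (6,0): occupied ('#') -> FAIL
  offset (1,1) -> (6,1): empty -> OK
  offset (2,0) -> (7,0): empty -> OK
All cells valid: no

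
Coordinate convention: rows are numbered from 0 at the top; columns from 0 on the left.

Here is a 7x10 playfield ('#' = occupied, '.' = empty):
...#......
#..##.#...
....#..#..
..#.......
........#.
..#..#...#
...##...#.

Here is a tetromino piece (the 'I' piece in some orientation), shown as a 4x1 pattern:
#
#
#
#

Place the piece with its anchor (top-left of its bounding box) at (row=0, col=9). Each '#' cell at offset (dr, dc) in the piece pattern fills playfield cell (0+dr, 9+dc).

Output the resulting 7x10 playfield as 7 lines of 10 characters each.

Answer: ...#.....#
#..##.#..#
....#..#.#
..#......#
........#.
..#..#...#
...##...#.

Derivation:
Fill (0+0,9+0) = (0,9)
Fill (0+1,9+0) = (1,9)
Fill (0+2,9+0) = (2,9)
Fill (0+3,9+0) = (3,9)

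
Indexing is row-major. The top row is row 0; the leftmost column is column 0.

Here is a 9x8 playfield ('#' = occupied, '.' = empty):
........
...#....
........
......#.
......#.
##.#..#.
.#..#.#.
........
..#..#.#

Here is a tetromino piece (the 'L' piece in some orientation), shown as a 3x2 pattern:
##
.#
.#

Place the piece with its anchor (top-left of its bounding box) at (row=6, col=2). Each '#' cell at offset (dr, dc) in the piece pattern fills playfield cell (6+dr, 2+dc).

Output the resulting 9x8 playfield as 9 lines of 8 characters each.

Fill (6+0,2+0) = (6,2)
Fill (6+0,2+1) = (6,3)
Fill (6+1,2+1) = (7,3)
Fill (6+2,2+1) = (8,3)

Answer: ........
...#....
........
......#.
......#.
##.#..#.
.####.#.
...#....
..##.#.#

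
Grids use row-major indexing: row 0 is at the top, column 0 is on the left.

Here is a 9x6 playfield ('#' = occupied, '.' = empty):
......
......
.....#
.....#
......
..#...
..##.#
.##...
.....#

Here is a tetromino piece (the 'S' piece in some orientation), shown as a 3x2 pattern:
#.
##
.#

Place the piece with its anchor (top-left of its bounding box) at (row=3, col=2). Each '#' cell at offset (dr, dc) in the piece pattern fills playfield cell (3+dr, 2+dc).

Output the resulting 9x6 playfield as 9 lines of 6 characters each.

Fill (3+0,2+0) = (3,2)
Fill (3+1,2+0) = (4,2)
Fill (3+1,2+1) = (4,3)
Fill (3+2,2+1) = (5,3)

Answer: ......
......
.....#
..#..#
..##..
..##..
..##.#
.##...
.....#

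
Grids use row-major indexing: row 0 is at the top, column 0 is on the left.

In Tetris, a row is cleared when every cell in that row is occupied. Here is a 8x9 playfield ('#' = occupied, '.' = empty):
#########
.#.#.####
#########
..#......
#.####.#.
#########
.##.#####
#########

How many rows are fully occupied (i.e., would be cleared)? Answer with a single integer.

Answer: 4

Derivation:
Check each row:
  row 0: 0 empty cells -> FULL (clear)
  row 1: 3 empty cells -> not full
  row 2: 0 empty cells -> FULL (clear)
  row 3: 8 empty cells -> not full
  row 4: 3 empty cells -> not full
  row 5: 0 empty cells -> FULL (clear)
  row 6: 2 empty cells -> not full
  row 7: 0 empty cells -> FULL (clear)
Total rows cleared: 4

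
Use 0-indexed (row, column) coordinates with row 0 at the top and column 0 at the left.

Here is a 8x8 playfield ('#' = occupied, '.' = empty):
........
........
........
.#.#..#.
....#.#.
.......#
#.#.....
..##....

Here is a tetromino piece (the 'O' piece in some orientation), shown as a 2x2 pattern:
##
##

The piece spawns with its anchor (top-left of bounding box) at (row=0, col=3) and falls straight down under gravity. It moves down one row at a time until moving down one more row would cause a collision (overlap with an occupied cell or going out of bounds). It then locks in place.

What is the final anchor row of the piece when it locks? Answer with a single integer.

Spawn at (row=0, col=3). Try each row:
  row 0: fits
  row 1: fits
  row 2: blocked -> lock at row 1

Answer: 1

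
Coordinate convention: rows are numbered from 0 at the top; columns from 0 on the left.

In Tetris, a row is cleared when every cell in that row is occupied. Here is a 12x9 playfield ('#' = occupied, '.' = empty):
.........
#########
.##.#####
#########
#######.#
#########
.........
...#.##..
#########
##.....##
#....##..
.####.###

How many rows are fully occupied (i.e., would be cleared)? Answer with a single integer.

Check each row:
  row 0: 9 empty cells -> not full
  row 1: 0 empty cells -> FULL (clear)
  row 2: 2 empty cells -> not full
  row 3: 0 empty cells -> FULL (clear)
  row 4: 1 empty cell -> not full
  row 5: 0 empty cells -> FULL (clear)
  row 6: 9 empty cells -> not full
  row 7: 6 empty cells -> not full
  row 8: 0 empty cells -> FULL (clear)
  row 9: 5 empty cells -> not full
  row 10: 6 empty cells -> not full
  row 11: 2 empty cells -> not full
Total rows cleared: 4

Answer: 4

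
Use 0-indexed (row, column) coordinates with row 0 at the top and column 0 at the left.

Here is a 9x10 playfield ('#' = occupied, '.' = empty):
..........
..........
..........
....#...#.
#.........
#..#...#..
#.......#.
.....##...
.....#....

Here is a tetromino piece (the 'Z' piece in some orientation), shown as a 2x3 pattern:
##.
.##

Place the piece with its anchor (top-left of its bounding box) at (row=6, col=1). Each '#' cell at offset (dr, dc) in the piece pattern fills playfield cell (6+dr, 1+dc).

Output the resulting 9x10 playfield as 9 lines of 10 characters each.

Fill (6+0,1+0) = (6,1)
Fill (6+0,1+1) = (6,2)
Fill (6+1,1+1) = (7,2)
Fill (6+1,1+2) = (7,3)

Answer: ..........
..........
..........
....#...#.
#.........
#..#...#..
###.....#.
..##.##...
.....#....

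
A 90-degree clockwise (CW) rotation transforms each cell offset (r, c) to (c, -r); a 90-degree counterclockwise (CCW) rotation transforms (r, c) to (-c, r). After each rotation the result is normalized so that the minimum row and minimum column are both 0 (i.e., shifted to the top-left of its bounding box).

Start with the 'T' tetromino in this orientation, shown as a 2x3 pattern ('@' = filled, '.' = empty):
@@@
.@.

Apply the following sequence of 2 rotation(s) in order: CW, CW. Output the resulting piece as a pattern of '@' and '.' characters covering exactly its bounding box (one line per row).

Answer: .@.
@@@

Derivation:
Start:
@@@
.@.
After rotation 1 (CW):
.@
@@
.@
After rotation 2 (CW):
.@.
@@@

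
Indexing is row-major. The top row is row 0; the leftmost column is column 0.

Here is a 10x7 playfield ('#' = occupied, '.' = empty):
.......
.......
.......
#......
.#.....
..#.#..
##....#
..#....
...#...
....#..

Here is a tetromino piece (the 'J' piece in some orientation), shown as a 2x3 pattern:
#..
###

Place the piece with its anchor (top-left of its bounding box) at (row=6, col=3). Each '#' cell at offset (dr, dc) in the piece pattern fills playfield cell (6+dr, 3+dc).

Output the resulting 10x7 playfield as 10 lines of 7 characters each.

Answer: .......
.......
.......
#......
.#.....
..#.#..
##.#..#
..####.
...#...
....#..

Derivation:
Fill (6+0,3+0) = (6,3)
Fill (6+1,3+0) = (7,3)
Fill (6+1,3+1) = (7,4)
Fill (6+1,3+2) = (7,5)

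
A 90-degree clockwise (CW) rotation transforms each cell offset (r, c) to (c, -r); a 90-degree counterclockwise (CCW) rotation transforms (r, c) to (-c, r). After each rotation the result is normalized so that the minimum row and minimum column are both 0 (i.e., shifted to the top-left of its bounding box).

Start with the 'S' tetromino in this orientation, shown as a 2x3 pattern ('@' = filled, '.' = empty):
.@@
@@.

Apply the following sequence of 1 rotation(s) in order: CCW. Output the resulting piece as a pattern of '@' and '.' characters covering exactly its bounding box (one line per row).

Answer: @.
@@
.@

Derivation:
Start:
.@@
@@.
After rotation 1 (CCW):
@.
@@
.@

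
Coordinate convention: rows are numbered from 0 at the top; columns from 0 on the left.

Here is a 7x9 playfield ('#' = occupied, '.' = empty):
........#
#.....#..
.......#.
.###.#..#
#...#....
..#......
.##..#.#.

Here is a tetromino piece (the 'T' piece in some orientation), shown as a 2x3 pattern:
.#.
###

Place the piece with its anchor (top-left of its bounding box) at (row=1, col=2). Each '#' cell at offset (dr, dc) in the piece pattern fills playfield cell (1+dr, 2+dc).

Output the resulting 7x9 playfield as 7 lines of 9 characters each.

Answer: ........#
#..#..#..
..###..#.
.###.#..#
#...#....
..#......
.##..#.#.

Derivation:
Fill (1+0,2+1) = (1,3)
Fill (1+1,2+0) = (2,2)
Fill (1+1,2+1) = (2,3)
Fill (1+1,2+2) = (2,4)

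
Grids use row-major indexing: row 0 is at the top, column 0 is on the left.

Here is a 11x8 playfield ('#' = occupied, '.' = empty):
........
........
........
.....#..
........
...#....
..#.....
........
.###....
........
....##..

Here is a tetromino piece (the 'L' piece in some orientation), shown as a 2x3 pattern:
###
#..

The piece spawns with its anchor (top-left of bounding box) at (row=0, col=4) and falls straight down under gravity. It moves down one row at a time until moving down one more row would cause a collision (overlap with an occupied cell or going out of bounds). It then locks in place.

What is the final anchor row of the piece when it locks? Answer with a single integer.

Spawn at (row=0, col=4). Try each row:
  row 0: fits
  row 1: fits
  row 2: fits
  row 3: blocked -> lock at row 2

Answer: 2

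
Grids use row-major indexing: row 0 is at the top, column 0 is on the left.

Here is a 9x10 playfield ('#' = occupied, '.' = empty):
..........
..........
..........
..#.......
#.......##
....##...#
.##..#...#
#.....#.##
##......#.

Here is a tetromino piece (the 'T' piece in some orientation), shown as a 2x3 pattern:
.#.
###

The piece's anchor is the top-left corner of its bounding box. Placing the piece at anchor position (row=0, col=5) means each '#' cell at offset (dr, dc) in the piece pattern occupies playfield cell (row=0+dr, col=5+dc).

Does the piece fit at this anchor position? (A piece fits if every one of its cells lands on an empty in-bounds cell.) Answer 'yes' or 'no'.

Answer: yes

Derivation:
Check each piece cell at anchor (0, 5):
  offset (0,1) -> (0,6): empty -> OK
  offset (1,0) -> (1,5): empty -> OK
  offset (1,1) -> (1,6): empty -> OK
  offset (1,2) -> (1,7): empty -> OK
All cells valid: yes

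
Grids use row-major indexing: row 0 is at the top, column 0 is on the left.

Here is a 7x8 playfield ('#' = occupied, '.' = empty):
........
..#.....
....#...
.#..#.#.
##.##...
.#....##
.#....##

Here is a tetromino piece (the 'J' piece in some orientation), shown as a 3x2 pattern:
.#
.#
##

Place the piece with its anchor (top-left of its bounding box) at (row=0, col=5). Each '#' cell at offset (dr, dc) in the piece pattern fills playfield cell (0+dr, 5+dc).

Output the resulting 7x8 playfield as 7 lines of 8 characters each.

Fill (0+0,5+1) = (0,6)
Fill (0+1,5+1) = (1,6)
Fill (0+2,5+0) = (2,5)
Fill (0+2,5+1) = (2,6)

Answer: ......#.
..#...#.
....###.
.#..#.#.
##.##...
.#....##
.#....##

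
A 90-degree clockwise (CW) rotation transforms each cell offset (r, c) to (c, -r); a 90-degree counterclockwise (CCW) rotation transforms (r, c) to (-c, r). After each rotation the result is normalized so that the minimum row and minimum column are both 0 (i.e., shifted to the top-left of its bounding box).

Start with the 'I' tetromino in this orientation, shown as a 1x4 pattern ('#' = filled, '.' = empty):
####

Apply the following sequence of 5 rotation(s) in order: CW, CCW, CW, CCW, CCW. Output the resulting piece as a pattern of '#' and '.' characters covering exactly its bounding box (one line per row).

Answer: #
#
#
#

Derivation:
Start:
####
After rotation 1 (CW):
#
#
#
#
After rotation 2 (CCW):
####
After rotation 3 (CW):
#
#
#
#
After rotation 4 (CCW):
####
After rotation 5 (CCW):
#
#
#
#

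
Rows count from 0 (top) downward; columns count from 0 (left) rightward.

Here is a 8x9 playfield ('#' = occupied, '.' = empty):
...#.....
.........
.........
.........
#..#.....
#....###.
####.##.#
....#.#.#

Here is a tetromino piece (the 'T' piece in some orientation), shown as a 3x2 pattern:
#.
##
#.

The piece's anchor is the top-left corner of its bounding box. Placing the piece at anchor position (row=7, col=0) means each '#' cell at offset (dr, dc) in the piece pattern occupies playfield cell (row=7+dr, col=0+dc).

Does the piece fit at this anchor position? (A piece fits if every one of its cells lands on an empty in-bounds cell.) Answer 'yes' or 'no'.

Check each piece cell at anchor (7, 0):
  offset (0,0) -> (7,0): empty -> OK
  offset (1,0) -> (8,0): out of bounds -> FAIL
  offset (1,1) -> (8,1): out of bounds -> FAIL
  offset (2,0) -> (9,0): out of bounds -> FAIL
All cells valid: no

Answer: no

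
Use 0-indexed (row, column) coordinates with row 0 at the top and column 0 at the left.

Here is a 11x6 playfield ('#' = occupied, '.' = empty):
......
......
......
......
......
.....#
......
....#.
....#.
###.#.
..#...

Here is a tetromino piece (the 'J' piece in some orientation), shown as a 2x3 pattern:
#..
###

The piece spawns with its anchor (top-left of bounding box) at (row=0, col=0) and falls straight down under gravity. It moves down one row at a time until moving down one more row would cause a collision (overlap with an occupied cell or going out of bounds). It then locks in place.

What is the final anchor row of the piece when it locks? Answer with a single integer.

Spawn at (row=0, col=0). Try each row:
  row 0: fits
  row 1: fits
  row 2: fits
  row 3: fits
  row 4: fits
  row 5: fits
  row 6: fits
  row 7: fits
  row 8: blocked -> lock at row 7

Answer: 7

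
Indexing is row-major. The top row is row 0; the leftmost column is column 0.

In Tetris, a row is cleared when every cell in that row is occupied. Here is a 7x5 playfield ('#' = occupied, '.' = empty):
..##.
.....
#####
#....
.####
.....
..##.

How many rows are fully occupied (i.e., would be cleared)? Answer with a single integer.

Check each row:
  row 0: 3 empty cells -> not full
  row 1: 5 empty cells -> not full
  row 2: 0 empty cells -> FULL (clear)
  row 3: 4 empty cells -> not full
  row 4: 1 empty cell -> not full
  row 5: 5 empty cells -> not full
  row 6: 3 empty cells -> not full
Total rows cleared: 1

Answer: 1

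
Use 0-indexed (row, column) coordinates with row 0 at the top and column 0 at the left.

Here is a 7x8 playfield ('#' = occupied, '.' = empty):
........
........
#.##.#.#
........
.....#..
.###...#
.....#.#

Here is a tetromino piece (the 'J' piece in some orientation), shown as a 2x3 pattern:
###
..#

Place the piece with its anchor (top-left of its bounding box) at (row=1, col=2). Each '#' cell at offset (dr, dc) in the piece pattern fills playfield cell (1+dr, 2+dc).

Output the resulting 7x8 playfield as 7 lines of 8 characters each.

Fill (1+0,2+0) = (1,2)
Fill (1+0,2+1) = (1,3)
Fill (1+0,2+2) = (1,4)
Fill (1+1,2+2) = (2,4)

Answer: ........
..###...
#.####.#
........
.....#..
.###...#
.....#.#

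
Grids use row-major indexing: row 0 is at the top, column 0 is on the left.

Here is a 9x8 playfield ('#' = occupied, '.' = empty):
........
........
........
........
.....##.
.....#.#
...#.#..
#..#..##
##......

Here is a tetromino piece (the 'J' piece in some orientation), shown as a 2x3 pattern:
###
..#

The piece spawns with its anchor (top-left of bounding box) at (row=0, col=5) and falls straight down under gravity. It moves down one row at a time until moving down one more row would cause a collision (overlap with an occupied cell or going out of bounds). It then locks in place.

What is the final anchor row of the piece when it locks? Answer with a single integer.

Answer: 3

Derivation:
Spawn at (row=0, col=5). Try each row:
  row 0: fits
  row 1: fits
  row 2: fits
  row 3: fits
  row 4: blocked -> lock at row 3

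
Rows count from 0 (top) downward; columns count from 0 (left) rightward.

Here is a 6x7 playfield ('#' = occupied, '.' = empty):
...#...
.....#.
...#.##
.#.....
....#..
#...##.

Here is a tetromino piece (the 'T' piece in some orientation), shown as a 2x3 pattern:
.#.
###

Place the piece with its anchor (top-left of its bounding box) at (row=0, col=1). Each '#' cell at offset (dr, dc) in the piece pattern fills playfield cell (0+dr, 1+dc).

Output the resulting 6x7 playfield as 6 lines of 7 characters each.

Answer: ..##...
.###.#.
...#.##
.#.....
....#..
#...##.

Derivation:
Fill (0+0,1+1) = (0,2)
Fill (0+1,1+0) = (1,1)
Fill (0+1,1+1) = (1,2)
Fill (0+1,1+2) = (1,3)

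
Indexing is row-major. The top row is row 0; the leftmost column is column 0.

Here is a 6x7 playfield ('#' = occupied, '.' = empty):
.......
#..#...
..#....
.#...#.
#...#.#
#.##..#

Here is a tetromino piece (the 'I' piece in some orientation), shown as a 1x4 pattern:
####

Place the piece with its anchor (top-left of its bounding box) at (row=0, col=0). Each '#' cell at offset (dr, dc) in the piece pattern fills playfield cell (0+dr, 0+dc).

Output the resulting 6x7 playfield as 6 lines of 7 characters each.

Fill (0+0,0+0) = (0,0)
Fill (0+0,0+1) = (0,1)
Fill (0+0,0+2) = (0,2)
Fill (0+0,0+3) = (0,3)

Answer: ####...
#..#...
..#....
.#...#.
#...#.#
#.##..#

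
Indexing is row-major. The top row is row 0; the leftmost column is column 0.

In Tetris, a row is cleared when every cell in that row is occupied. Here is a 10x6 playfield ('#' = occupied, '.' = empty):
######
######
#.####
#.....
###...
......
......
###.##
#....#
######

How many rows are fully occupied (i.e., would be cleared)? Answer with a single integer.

Check each row:
  row 0: 0 empty cells -> FULL (clear)
  row 1: 0 empty cells -> FULL (clear)
  row 2: 1 empty cell -> not full
  row 3: 5 empty cells -> not full
  row 4: 3 empty cells -> not full
  row 5: 6 empty cells -> not full
  row 6: 6 empty cells -> not full
  row 7: 1 empty cell -> not full
  row 8: 4 empty cells -> not full
  row 9: 0 empty cells -> FULL (clear)
Total rows cleared: 3

Answer: 3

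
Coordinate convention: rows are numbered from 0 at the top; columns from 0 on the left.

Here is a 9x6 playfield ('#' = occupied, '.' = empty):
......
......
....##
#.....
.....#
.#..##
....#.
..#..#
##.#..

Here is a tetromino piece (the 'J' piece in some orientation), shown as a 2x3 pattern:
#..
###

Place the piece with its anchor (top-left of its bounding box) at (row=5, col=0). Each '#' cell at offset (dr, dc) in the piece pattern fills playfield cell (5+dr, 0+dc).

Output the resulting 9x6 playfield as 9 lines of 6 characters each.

Answer: ......
......
....##
#.....
.....#
##..##
###.#.
..#..#
##.#..

Derivation:
Fill (5+0,0+0) = (5,0)
Fill (5+1,0+0) = (6,0)
Fill (5+1,0+1) = (6,1)
Fill (5+1,0+2) = (6,2)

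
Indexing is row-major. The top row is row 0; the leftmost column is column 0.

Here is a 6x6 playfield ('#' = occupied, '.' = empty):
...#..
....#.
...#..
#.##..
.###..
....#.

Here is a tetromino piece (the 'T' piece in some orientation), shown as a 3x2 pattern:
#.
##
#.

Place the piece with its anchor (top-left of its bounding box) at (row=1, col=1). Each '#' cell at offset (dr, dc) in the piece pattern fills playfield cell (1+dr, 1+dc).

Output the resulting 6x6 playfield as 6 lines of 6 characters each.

Fill (1+0,1+0) = (1,1)
Fill (1+1,1+0) = (2,1)
Fill (1+1,1+1) = (2,2)
Fill (1+2,1+0) = (3,1)

Answer: ...#..
.#..#.
.###..
####..
.###..
....#.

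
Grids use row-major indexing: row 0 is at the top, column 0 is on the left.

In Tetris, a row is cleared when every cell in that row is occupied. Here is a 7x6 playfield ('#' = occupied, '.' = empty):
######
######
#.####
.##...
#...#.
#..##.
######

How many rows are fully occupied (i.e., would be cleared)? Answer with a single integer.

Answer: 3

Derivation:
Check each row:
  row 0: 0 empty cells -> FULL (clear)
  row 1: 0 empty cells -> FULL (clear)
  row 2: 1 empty cell -> not full
  row 3: 4 empty cells -> not full
  row 4: 4 empty cells -> not full
  row 5: 3 empty cells -> not full
  row 6: 0 empty cells -> FULL (clear)
Total rows cleared: 3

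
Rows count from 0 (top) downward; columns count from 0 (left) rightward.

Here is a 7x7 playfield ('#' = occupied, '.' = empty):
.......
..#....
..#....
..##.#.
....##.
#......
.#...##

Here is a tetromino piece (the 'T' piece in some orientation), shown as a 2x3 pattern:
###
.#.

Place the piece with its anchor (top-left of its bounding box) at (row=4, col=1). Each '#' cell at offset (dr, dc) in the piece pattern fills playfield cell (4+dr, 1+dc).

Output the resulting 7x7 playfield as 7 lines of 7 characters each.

Fill (4+0,1+0) = (4,1)
Fill (4+0,1+1) = (4,2)
Fill (4+0,1+2) = (4,3)
Fill (4+1,1+1) = (5,2)

Answer: .......
..#....
..#....
..##.#.
.#####.
#.#....
.#...##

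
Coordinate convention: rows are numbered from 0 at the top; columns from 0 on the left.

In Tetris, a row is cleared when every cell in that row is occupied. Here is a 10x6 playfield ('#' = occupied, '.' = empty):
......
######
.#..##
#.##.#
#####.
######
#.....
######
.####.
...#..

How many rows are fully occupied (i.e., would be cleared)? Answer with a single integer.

Check each row:
  row 0: 6 empty cells -> not full
  row 1: 0 empty cells -> FULL (clear)
  row 2: 3 empty cells -> not full
  row 3: 2 empty cells -> not full
  row 4: 1 empty cell -> not full
  row 5: 0 empty cells -> FULL (clear)
  row 6: 5 empty cells -> not full
  row 7: 0 empty cells -> FULL (clear)
  row 8: 2 empty cells -> not full
  row 9: 5 empty cells -> not full
Total rows cleared: 3

Answer: 3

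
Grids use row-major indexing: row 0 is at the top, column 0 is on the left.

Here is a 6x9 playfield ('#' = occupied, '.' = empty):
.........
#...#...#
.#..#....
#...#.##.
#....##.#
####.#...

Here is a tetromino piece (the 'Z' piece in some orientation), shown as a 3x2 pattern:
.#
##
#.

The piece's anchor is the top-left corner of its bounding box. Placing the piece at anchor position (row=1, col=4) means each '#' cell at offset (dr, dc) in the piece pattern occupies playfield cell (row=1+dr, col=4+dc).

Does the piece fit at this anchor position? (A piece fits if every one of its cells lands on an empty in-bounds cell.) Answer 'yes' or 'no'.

Answer: no

Derivation:
Check each piece cell at anchor (1, 4):
  offset (0,1) -> (1,5): empty -> OK
  offset (1,0) -> (2,4): occupied ('#') -> FAIL
  offset (1,1) -> (2,5): empty -> OK
  offset (2,0) -> (3,4): occupied ('#') -> FAIL
All cells valid: no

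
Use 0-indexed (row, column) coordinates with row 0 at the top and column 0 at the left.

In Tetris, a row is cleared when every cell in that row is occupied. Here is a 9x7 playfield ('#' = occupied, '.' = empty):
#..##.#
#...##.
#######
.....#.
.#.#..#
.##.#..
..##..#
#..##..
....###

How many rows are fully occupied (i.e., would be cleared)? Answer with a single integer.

Answer: 1

Derivation:
Check each row:
  row 0: 3 empty cells -> not full
  row 1: 4 empty cells -> not full
  row 2: 0 empty cells -> FULL (clear)
  row 3: 6 empty cells -> not full
  row 4: 4 empty cells -> not full
  row 5: 4 empty cells -> not full
  row 6: 4 empty cells -> not full
  row 7: 4 empty cells -> not full
  row 8: 4 empty cells -> not full
Total rows cleared: 1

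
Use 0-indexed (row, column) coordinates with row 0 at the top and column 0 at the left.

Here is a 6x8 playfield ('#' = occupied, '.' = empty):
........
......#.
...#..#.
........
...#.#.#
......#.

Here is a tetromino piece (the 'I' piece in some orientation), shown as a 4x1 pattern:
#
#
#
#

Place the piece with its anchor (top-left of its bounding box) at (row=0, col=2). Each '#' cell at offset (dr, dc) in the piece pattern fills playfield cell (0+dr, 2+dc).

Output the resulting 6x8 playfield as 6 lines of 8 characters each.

Fill (0+0,2+0) = (0,2)
Fill (0+1,2+0) = (1,2)
Fill (0+2,2+0) = (2,2)
Fill (0+3,2+0) = (3,2)

Answer: ..#.....
..#...#.
..##..#.
..#.....
...#.#.#
......#.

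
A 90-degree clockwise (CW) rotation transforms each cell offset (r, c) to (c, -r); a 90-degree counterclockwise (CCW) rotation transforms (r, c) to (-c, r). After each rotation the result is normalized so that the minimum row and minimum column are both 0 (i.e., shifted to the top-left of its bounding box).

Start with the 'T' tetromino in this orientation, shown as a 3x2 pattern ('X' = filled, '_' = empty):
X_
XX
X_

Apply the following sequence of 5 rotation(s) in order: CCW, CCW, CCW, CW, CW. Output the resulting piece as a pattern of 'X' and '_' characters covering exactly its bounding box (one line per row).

Start:
X_
XX
X_
After rotation 1 (CCW):
_X_
XXX
After rotation 2 (CCW):
_X
XX
_X
After rotation 3 (CCW):
XXX
_X_
After rotation 4 (CW):
_X
XX
_X
After rotation 5 (CW):
_X_
XXX

Answer: _X_
XXX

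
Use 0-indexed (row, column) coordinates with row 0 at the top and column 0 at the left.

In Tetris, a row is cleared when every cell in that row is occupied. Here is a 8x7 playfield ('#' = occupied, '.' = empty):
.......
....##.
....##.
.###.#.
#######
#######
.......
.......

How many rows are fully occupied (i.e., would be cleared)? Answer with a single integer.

Check each row:
  row 0: 7 empty cells -> not full
  row 1: 5 empty cells -> not full
  row 2: 5 empty cells -> not full
  row 3: 3 empty cells -> not full
  row 4: 0 empty cells -> FULL (clear)
  row 5: 0 empty cells -> FULL (clear)
  row 6: 7 empty cells -> not full
  row 7: 7 empty cells -> not full
Total rows cleared: 2

Answer: 2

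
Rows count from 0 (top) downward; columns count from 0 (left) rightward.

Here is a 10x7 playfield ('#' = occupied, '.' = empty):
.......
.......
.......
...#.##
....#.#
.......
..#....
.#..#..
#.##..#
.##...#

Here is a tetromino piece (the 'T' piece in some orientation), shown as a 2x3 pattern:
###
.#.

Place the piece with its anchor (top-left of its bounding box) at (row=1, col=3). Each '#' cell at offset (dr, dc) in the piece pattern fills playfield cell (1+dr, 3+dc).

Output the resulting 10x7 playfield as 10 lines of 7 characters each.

Answer: .......
...###.
....#..
...#.##
....#.#
.......
..#....
.#..#..
#.##..#
.##...#

Derivation:
Fill (1+0,3+0) = (1,3)
Fill (1+0,3+1) = (1,4)
Fill (1+0,3+2) = (1,5)
Fill (1+1,3+1) = (2,4)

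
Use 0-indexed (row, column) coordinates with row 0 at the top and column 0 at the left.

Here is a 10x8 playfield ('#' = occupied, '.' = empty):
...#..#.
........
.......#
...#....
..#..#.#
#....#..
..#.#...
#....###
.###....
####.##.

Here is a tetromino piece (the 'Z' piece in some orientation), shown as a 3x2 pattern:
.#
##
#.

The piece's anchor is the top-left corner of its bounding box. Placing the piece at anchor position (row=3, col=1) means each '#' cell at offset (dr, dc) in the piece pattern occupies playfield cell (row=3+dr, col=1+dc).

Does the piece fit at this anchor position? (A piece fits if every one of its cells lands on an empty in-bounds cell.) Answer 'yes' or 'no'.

Answer: no

Derivation:
Check each piece cell at anchor (3, 1):
  offset (0,1) -> (3,2): empty -> OK
  offset (1,0) -> (4,1): empty -> OK
  offset (1,1) -> (4,2): occupied ('#') -> FAIL
  offset (2,0) -> (5,1): empty -> OK
All cells valid: no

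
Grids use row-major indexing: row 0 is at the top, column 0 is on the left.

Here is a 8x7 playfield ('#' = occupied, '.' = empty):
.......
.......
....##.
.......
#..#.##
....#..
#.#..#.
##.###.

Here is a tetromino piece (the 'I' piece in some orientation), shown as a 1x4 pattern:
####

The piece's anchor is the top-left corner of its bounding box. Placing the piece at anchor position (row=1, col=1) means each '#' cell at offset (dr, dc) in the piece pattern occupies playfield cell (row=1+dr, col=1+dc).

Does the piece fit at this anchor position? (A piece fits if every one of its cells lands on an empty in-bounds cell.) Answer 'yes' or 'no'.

Answer: yes

Derivation:
Check each piece cell at anchor (1, 1):
  offset (0,0) -> (1,1): empty -> OK
  offset (0,1) -> (1,2): empty -> OK
  offset (0,2) -> (1,3): empty -> OK
  offset (0,3) -> (1,4): empty -> OK
All cells valid: yes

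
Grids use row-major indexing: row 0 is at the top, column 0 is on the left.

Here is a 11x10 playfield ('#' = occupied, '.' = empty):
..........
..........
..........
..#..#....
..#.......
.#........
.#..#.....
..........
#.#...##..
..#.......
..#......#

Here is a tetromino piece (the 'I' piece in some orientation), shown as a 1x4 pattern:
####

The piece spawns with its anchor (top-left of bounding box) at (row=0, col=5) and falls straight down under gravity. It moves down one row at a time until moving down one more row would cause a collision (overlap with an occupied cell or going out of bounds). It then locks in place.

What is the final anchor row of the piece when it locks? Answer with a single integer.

Spawn at (row=0, col=5). Try each row:
  row 0: fits
  row 1: fits
  row 2: fits
  row 3: blocked -> lock at row 2

Answer: 2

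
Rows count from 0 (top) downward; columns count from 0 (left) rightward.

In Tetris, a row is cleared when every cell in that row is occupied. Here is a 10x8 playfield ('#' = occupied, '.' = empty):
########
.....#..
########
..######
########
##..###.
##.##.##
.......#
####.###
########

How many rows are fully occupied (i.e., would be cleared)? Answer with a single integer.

Check each row:
  row 0: 0 empty cells -> FULL (clear)
  row 1: 7 empty cells -> not full
  row 2: 0 empty cells -> FULL (clear)
  row 3: 2 empty cells -> not full
  row 4: 0 empty cells -> FULL (clear)
  row 5: 3 empty cells -> not full
  row 6: 2 empty cells -> not full
  row 7: 7 empty cells -> not full
  row 8: 1 empty cell -> not full
  row 9: 0 empty cells -> FULL (clear)
Total rows cleared: 4

Answer: 4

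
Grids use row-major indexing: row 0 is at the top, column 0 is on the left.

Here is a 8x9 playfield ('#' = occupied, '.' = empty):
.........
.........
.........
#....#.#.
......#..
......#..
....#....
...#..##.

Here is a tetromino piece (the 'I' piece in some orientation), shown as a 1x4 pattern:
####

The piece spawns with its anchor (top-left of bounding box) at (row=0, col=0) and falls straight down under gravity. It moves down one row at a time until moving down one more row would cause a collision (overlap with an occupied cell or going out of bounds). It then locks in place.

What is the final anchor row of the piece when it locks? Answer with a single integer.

Spawn at (row=0, col=0). Try each row:
  row 0: fits
  row 1: fits
  row 2: fits
  row 3: blocked -> lock at row 2

Answer: 2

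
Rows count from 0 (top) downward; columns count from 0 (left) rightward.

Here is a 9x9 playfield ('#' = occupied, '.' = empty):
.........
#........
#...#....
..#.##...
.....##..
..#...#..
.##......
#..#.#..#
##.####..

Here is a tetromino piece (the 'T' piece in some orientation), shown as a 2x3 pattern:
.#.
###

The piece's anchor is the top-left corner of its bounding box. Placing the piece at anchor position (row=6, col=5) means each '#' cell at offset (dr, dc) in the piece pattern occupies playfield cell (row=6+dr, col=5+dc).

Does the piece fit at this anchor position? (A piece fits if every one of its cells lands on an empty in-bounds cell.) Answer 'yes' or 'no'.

Answer: no

Derivation:
Check each piece cell at anchor (6, 5):
  offset (0,1) -> (6,6): empty -> OK
  offset (1,0) -> (7,5): occupied ('#') -> FAIL
  offset (1,1) -> (7,6): empty -> OK
  offset (1,2) -> (7,7): empty -> OK
All cells valid: no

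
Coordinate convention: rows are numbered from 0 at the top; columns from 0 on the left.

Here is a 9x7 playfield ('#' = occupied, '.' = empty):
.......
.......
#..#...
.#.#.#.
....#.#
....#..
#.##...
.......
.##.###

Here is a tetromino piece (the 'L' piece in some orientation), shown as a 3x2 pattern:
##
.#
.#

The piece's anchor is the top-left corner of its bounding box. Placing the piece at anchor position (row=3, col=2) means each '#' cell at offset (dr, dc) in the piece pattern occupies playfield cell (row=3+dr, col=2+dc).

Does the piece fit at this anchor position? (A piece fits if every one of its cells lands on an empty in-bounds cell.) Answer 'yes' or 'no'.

Check each piece cell at anchor (3, 2):
  offset (0,0) -> (3,2): empty -> OK
  offset (0,1) -> (3,3): occupied ('#') -> FAIL
  offset (1,1) -> (4,3): empty -> OK
  offset (2,1) -> (5,3): empty -> OK
All cells valid: no

Answer: no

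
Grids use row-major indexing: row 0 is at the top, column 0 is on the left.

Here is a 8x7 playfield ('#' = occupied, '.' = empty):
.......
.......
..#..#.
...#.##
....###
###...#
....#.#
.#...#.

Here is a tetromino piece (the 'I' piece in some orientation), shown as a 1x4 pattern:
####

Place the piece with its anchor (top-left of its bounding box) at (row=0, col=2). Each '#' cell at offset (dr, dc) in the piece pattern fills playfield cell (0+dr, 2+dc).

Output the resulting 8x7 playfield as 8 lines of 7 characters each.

Answer: ..####.
.......
..#..#.
...#.##
....###
###...#
....#.#
.#...#.

Derivation:
Fill (0+0,2+0) = (0,2)
Fill (0+0,2+1) = (0,3)
Fill (0+0,2+2) = (0,4)
Fill (0+0,2+3) = (0,5)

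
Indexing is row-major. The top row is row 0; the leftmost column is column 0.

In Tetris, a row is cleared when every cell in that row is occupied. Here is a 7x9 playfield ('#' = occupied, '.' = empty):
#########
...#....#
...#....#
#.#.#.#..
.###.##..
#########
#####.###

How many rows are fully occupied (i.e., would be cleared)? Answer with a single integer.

Answer: 2

Derivation:
Check each row:
  row 0: 0 empty cells -> FULL (clear)
  row 1: 7 empty cells -> not full
  row 2: 7 empty cells -> not full
  row 3: 5 empty cells -> not full
  row 4: 4 empty cells -> not full
  row 5: 0 empty cells -> FULL (clear)
  row 6: 1 empty cell -> not full
Total rows cleared: 2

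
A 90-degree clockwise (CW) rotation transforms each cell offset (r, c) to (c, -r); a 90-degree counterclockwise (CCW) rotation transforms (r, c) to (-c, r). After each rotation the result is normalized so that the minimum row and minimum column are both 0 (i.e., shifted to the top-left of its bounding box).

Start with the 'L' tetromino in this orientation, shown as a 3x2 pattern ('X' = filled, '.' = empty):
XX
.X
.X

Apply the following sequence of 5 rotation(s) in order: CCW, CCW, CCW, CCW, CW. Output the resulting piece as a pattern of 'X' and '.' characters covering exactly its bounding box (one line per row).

Answer: ..X
XXX

Derivation:
Start:
XX
.X
.X
After rotation 1 (CCW):
XXX
X..
After rotation 2 (CCW):
X.
X.
XX
After rotation 3 (CCW):
..X
XXX
After rotation 4 (CCW):
XX
.X
.X
After rotation 5 (CW):
..X
XXX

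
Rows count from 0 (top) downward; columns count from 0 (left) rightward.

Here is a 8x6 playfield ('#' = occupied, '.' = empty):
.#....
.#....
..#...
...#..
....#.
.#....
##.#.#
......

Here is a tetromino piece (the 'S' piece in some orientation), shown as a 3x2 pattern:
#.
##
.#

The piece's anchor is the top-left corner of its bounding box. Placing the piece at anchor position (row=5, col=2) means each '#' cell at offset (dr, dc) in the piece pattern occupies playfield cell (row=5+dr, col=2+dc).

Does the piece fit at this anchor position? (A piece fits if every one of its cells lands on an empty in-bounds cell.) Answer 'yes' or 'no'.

Answer: no

Derivation:
Check each piece cell at anchor (5, 2):
  offset (0,0) -> (5,2): empty -> OK
  offset (1,0) -> (6,2): empty -> OK
  offset (1,1) -> (6,3): occupied ('#') -> FAIL
  offset (2,1) -> (7,3): empty -> OK
All cells valid: no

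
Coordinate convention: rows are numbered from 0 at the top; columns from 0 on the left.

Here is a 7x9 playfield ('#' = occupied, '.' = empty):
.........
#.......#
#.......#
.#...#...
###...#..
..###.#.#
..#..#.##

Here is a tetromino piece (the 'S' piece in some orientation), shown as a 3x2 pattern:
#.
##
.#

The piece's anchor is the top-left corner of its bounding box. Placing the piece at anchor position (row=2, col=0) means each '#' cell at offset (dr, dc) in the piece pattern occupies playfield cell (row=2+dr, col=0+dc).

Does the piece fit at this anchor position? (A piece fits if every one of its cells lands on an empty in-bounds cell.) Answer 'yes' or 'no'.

Check each piece cell at anchor (2, 0):
  offset (0,0) -> (2,0): occupied ('#') -> FAIL
  offset (1,0) -> (3,0): empty -> OK
  offset (1,1) -> (3,1): occupied ('#') -> FAIL
  offset (2,1) -> (4,1): occupied ('#') -> FAIL
All cells valid: no

Answer: no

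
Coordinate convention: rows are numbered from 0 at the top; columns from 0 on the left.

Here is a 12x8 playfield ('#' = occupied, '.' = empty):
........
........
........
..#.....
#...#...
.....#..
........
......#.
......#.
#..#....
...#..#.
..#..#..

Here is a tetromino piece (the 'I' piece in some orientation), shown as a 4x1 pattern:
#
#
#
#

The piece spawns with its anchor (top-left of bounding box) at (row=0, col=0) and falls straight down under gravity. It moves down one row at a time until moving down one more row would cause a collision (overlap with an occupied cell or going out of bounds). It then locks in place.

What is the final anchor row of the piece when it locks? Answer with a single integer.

Spawn at (row=0, col=0). Try each row:
  row 0: fits
  row 1: blocked -> lock at row 0

Answer: 0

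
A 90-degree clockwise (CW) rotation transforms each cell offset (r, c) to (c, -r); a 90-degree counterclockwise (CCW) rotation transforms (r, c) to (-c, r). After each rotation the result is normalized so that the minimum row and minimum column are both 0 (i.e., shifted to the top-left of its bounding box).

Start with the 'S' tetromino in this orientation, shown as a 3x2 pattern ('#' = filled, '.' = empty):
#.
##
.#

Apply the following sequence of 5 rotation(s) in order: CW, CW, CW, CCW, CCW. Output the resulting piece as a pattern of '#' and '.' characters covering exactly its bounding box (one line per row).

Answer: .##
##.

Derivation:
Start:
#.
##
.#
After rotation 1 (CW):
.##
##.
After rotation 2 (CW):
#.
##
.#
After rotation 3 (CW):
.##
##.
After rotation 4 (CCW):
#.
##
.#
After rotation 5 (CCW):
.##
##.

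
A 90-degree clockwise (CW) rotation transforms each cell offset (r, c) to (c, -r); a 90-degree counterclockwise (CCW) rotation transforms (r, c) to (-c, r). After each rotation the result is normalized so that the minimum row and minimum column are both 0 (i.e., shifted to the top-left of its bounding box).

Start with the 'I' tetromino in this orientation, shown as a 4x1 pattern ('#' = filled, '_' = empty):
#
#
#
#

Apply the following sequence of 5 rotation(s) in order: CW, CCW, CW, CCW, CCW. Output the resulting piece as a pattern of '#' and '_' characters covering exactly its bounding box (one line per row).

Answer: ####

Derivation:
Start:
#
#
#
#
After rotation 1 (CW):
####
After rotation 2 (CCW):
#
#
#
#
After rotation 3 (CW):
####
After rotation 4 (CCW):
#
#
#
#
After rotation 5 (CCW):
####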